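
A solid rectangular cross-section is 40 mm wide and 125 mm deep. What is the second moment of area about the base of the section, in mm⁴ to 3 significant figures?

I_base ≈ 2.60 × 10⁷ mm⁴

The section: 40 × 125, A = 5 000 mm², y = 62.5 mm, Ī = 6 510 417 mm⁴.
Transfer it to a horizontal axis along the bottom face using Ī + A·d² with d = y − 0:
  the section: d = 62.5 mm → contributes +26 041 667 mm⁴
Total I = 26 041 667 mm⁴.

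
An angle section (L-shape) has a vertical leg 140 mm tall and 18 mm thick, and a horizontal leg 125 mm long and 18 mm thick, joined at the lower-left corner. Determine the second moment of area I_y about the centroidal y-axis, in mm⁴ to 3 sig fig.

Split into non-overlapping primitives; take the origin at the lower-left of the bounding box.
Vertical leg: 18 × 140, A = 2 520 mm², x = 9 mm, Ī = 68 040 mm⁴.
Horizontal leg (remainder): 107 × 18, A = 1 926 mm², x = 71.5 mm, Ī = 1 837 565 mm⁴.
Centroid: x̄ = ΣA·x / ΣA = 36.075 mm.
Transfer each piece to the centroidal y-axis using Ī + A·d² with d = x − 36.075:
  vertical leg: d = -27.075 mm → contributes +1 915 326 mm⁴
  horizontal leg (remainder): d = 35.425 mm → contributes +4 254 575 mm⁴
Total I = 6 169 901 mm⁴.

I_y ≈ 6.17 × 10⁶ mm⁴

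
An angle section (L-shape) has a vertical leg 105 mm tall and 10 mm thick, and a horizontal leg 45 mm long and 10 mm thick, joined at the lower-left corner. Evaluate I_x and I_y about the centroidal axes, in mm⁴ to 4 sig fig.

Split into non-overlapping primitives; take the origin at the lower-left of the bounding box.
Vertical leg: 10 × 105, A = 1 050 mm², y = 52.5 mm, Ī = 964 688 mm⁴.
Horizontal leg (remainder): 35 × 10, A = 350 mm², y = 5 mm, Ī = 2916.67 mm⁴.
Centroid: ȳ = ΣA·y / ΣA = 40.625 mm.
Transfer each piece to the centroidal x-axis using Ī + A·d² with d = y − 40.625:
  vertical leg: d = 11.875 mm → contributes +1 112 754 mm⁴
  horizontal leg (remainder): d = -35.625 mm → contributes +447 116 mm⁴
Total I = 1 559 870 mm⁴.
For the y-axis: x̄ = 10.625 mm.
Repeating about the centroidal y-axis gives I_y = 177 370 mm⁴.

I_x ≈ 1.560 × 10⁶ mm⁴, I_y ≈ 1.774 × 10⁵ mm⁴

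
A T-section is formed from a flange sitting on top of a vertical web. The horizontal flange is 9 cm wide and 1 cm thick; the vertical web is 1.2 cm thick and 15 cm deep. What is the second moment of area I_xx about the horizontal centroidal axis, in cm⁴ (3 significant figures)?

I_xx ≈ 722 cm⁴

Break the section into simple shapes (no overlaps), measuring from the bottom-left corner of the bounding box.
Flange: 9 × 1, A = 9 cm², y = 15.5 cm, Ī = 0.75 cm⁴.
Web: 1.2 × 15, A = 18 cm², y = 7.5 cm, Ī = 337.5 cm⁴.
Centroid: ȳ = ΣA·y / ΣA = 10.167 cm.
Transfer each piece to the horizontal centroidal axis using Ī + A·d² with d = y − 10.167:
  flange: d = 5.3333 cm → contributes +256.75 cm⁴
  web: d = -2.6667 cm → contributes +465.5 cm⁴
Total I = 722.25 cm⁴.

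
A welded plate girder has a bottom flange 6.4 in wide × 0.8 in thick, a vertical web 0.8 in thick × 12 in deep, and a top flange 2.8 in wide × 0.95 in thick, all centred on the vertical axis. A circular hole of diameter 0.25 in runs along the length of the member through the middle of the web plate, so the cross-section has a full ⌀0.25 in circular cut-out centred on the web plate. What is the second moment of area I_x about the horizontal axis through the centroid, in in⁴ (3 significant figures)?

I_x ≈ 423 in⁴

Decompose the section into non-overlapping parts with the origin at the bottom-left of its bounding rectangle.
Bottom plate: 6.4 × 0.8, A = 5.12 in², y = 0.4 in, Ī = 0.27307 in⁴.
Web plate: 0.8 × 12, A = 9.6 in², y = 6.8 in, Ī = 115.2 in⁴.
Top plate: 2.8 × 0.95, A = 2.66 in², y = 13.275 in, Ī = 0.20005 in⁴.
Hole (subtracted): ⌀0.25, A = 0.049087 in², y = 6.8 in, Ī = 0.00019175 in⁴.
Centroid: ȳ = ΣA·y / ΣA = 5.9031 in.
Transfer each piece to the horizontal axis through the centroid using Ī + A·d² with d = y − 5.9031:
  bottom plate: d = -5.5031 in → contributes +155.33 in⁴
  web plate: d = 0.89692 in → contributes +122.92 in⁴
  top plate: d = 7.3719 in → contributes +144.76 in⁴
  hole: d = 0.89692 in → contributes −0.039681 in⁴
Total I = 422.97 in⁴.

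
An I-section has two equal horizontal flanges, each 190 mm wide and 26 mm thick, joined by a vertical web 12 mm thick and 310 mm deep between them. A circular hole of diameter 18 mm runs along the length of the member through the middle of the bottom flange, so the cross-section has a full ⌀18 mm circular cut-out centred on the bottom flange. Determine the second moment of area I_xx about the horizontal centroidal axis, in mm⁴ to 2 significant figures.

Decompose the section into non-overlapping parts with the origin at the bottom-left of its bounding rectangle.
Bottom flange: 190 × 26, A = 4 940 mm², y = 13 mm, Ī = 278 287 mm⁴.
Web: 12 × 310, A = 3 720 mm², y = 181 mm, Ī = 29 791 000 mm⁴.
Top flange: 190 × 26, A = 4 940 mm², y = 349 mm, Ī = 278 287 mm⁴.
Hole (subtracted): ⌀18, A = 254.5 mm², y = 13 mm, Ī = 5 153 mm⁴.
Centroid: ȳ = ΣA·y / ΣA = 184.2 mm.
Transfer each piece to the horizontal centroidal axis using Ī + A·d² with d = y − 184.2:
  bottom flange: d = -171.2 mm → contributes +145 072 636 mm⁴
  web: d = -3.203 mm → contributes +29 829 173 mm⁴
  top flange: d = 164.8 mm → contributes +134 438 443 mm⁴
  hole: d = -171.2 mm → contributes −7 463 791 mm⁴
Total I = 301 876 460 mm⁴.

I_xx ≈ 3.0 × 10⁸ mm⁴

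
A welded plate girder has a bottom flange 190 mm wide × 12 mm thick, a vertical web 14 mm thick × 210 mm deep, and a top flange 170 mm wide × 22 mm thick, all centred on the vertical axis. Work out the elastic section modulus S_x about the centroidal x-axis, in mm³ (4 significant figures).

Break the section into simple shapes (no overlaps), measuring from the bottom-left corner of the bounding box.
Bottom plate: 190 × 12, A = 2 280 mm², y = 6 mm, Ī = 27 360 mm⁴.
Web plate: 14 × 210, A = 2 940 mm², y = 117 mm, Ī = 10 804 500 mm⁴.
Top plate: 170 × 22, A = 3 740 mm², y = 233 mm, Ī = 150 847 mm⁴.
Centroid: ȳ = ΣA·y / ΣA = 137.174 mm.
Transfer each piece to the centroidal x-axis using Ī + A·d² with d = y − 137.174:
  bottom plate: d = -131.174 mm → contributes +39 258 514 mm⁴
  web plate: d = -20.1741 mm → contributes +12 001 064 mm⁴
  top plate: d = 95.8259 mm → contributes +34 493 777 mm⁴
Total I = 85 753 355 mm⁴.
Extreme fibre distance c = 137.174 mm; S = I/c = 625 142 mm³.

S_x ≈ 6.251 × 10⁵ mm³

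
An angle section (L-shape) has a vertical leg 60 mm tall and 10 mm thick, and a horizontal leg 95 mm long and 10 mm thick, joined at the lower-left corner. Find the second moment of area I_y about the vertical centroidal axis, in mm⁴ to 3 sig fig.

Decompose the section into non-overlapping parts with the origin at the bottom-left of its bounding rectangle.
Vertical leg: 10 × 60, A = 600 mm², x = 5 mm, Ī = 5 000 mm⁴.
Horizontal leg (remainder): 85 × 10, A = 850 mm², x = 52.5 mm, Ī = 511 771 mm⁴.
Centroid: x̄ = ΣA·x / ΣA = 32.845 mm.
Transfer each piece to the vertical centroidal axis using Ī + A·d² with d = x − 32.845:
  vertical leg: d = -27.845 mm → contributes +470 201 mm⁴
  horizontal leg (remainder): d = 19.655 mm → contributes +840 148 mm⁴
Total I = 1 310 348 mm⁴.

I_y ≈ 1.31 × 10⁶ mm⁴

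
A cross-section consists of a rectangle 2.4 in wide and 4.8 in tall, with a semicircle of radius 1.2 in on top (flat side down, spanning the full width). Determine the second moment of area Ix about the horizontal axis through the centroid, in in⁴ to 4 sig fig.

Ix ≈ 38.35 in⁴

Treat the section as a set of non-overlapping primitives; coordinates are from the bounding-box lower-left.
Rectangular body: 2.4 × 4.8, A = 11.52 in², y = 2.4 in, Ī = 22.1184 in⁴.
Semicircular cap: semicircle r = 1.2, A = 2.26195 in², y = 5.3093 in, Ī = 0.227592 in⁴.
Centroid: ȳ = ΣA·y / ΣA = 2.87748 in.
Transfer each piece to the horizontal axis through the centroid using Ī + A·d² with d = y − 2.87748:
  rectangular body: d = -0.477485 in → contributes +24.7449 in⁴
  semicircular cap: d = 2.43181 in → contributes +13.6041 in⁴
Total I = 38.3489 in⁴.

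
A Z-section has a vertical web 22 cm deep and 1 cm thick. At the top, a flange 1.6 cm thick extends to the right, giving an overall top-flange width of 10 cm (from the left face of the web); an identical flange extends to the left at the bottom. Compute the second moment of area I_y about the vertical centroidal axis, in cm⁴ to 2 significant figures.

I_y ≈ 920 cm⁴

Treat the section as a set of non-overlapping primitives; coordinates are from the bounding-box lower-left.
Web: 1 × 22, A = 22 cm², x = 9.5 cm, Ī = 1.833 cm⁴.
Top flange (beyond web): 9 × 1.6, A = 14.4 cm², x = 14.5 cm, Ī = 97.2 cm⁴.
Bottom flange (beyond web): 9 × 1.6, A = 14.4 cm², x = 4.5 cm, Ī = 97.2 cm⁴.
Centroid: x̄ = ΣA·x / ΣA = 9.5 cm.
Transfer each piece to the vertical centroidal axis using Ī + A·d² with d = x − 9.5:
  web: d = 0 cm → contributes +1.833 cm⁴
  top flange (beyond web): d = 5 cm → contributes +457.2 cm⁴
  bottom flange (beyond web): d = -5 cm → contributes +457.2 cm⁴
Total I = 916.2 cm⁴.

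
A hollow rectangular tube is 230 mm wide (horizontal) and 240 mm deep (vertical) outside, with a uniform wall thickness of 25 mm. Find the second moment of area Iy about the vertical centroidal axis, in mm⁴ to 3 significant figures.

Iy ≈ 1.51 × 10⁸ mm⁴

Decompose the section into non-overlapping parts with the origin at the bottom-left of its bounding rectangle.
Outer rectangle: 230 × 240, A = 55 200 mm², x = 115 mm, Ī = 243 340 000 mm⁴.
Inner void (subtracted): 180 × 190, A = 34 200 mm², x = 115 mm, Ī = 92 340 000 mm⁴.
By symmetry the centroid is at mid-width, x̄ = 115 mm.
All pieces are centred on the vertical centroidal axis, so I = ΣĪ (holes subtracted) = 151 000 000 mm⁴.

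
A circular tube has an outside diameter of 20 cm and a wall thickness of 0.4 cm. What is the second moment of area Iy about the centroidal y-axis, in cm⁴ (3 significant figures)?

Treat the section as a set of non-overlapping primitives; coordinates are from the bounding-box lower-left.
Outer circle: ⌀20, A = 314.16 cm², x = 10 cm, Ī = 7 854 cm⁴.
Bore (subtracted): ⌀19.2, A = 289.53 cm², x = 10 cm, Ī = 6670.8 cm⁴.
By symmetry the centroid is at mid-width, x̄ = 10 cm.
All pieces are centred on the centroidal y-axis, so I = ΣĪ (holes subtracted) = 1183.2 cm⁴.

Iy ≈ 1180 cm⁴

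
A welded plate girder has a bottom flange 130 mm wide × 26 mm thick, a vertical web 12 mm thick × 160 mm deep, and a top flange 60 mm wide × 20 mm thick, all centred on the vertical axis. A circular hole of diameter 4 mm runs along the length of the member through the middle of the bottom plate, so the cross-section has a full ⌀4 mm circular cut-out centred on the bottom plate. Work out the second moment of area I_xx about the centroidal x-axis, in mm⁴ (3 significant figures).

Break the section into simple shapes (no overlaps), measuring from the bottom-left corner of the bounding box.
Bottom plate: 130 × 26, A = 3 380 mm², y = 13 mm, Ī = 190 407 mm⁴.
Web plate: 12 × 160, A = 1 920 mm², y = 106 mm, Ī = 4 096 000 mm⁴.
Top plate: 60 × 20, A = 1 200 mm², y = 196 mm, Ī = 40 000 mm⁴.
Hole (subtracted): ⌀4, A = 12.566 mm², y = 13 mm, Ī = 12.566 mm⁴.
Centroid: ȳ = ΣA·y / ΣA = 74.374 mm.
Transfer each piece to the centroidal x-axis using Ī + A·d² with d = y − 74.374:
  bottom plate: d = -61.374 mm → contributes +12 922 098 mm⁴
  web plate: d = 31.626 mm → contributes +6 016 387 mm⁴
  top plate: d = 121.63 mm → contributes +17 791 449 mm⁴
  hole: d = -61.374 mm → contributes −47 347 mm⁴
Total I = 36 682 587 mm⁴.

I_xx ≈ 3.67 × 10⁷ mm⁴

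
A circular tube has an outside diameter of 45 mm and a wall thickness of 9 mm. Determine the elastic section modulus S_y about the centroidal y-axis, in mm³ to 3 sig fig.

S_y ≈ 7790 mm³

Decompose the section into non-overlapping parts with the origin at the bottom-left of its bounding rectangle.
Outer circle: ⌀45, A = 1590.4 mm², x = 22.5 mm, Ī = 201 289 mm⁴.
Bore (subtracted): ⌀27, A = 572.56 mm², x = 22.5 mm, Ī = 26 087 mm⁴.
By symmetry the centroid is at mid-width, x̄ = 22.5 mm.
All pieces are centred on the centroidal y-axis, so I = ΣĪ (holes subtracted) = 175 202 mm⁴.
Extreme fibre distance c = 22.5 mm; S = I/c = 7786.8 mm³.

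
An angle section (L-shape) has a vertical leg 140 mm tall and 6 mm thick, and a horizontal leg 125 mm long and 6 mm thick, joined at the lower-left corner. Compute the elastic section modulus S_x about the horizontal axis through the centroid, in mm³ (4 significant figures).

Decompose the section into non-overlapping parts with the origin at the bottom-left of its bounding rectangle.
Vertical leg: 6 × 140, A = 840 mm², y = 70 mm, Ī = 1 372 000 mm⁴.
Horizontal leg (remainder): 119 × 6, A = 714 mm², y = 3 mm, Ī = 2 142 mm⁴.
Centroid: ȳ = ΣA·y / ΣA = 39.2162 mm.
Transfer each piece to the horizontal axis through the centroid using Ī + A·d² with d = y − 39.2162:
  vertical leg: d = 30.7838 mm → contributes +2 168 019 mm⁴
  horizontal leg (remainder): d = -36.2162 mm → contributes +938 635 mm⁴
Total I = 3 106 653 mm⁴.
Extreme fibre distance c = 100.784 mm; S = I/c = 30824.9 mm³.

S_x ≈ 3.082 × 10⁴ mm³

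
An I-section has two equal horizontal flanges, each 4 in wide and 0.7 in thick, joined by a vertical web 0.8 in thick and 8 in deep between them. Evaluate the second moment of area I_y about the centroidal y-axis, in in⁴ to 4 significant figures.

I_y ≈ 7.808 in⁴

Split into non-overlapping primitives; take the origin at the lower-left of the bounding box.
Bottom flange: 4 × 0.7, A = 2.8 in², x = 2 in, Ī = 3.73333 in⁴.
Web: 0.8 × 8, A = 6.4 in², x = 2 in, Ī = 0.341333 in⁴.
Top flange: 4 × 0.7, A = 2.8 in², x = 2 in, Ī = 3.73333 in⁴.
By symmetry the centroid is at mid-width, x̄ = 2 in.
All pieces are centred on the centroidal y-axis, so I = ΣĪ = 7.808 in⁴.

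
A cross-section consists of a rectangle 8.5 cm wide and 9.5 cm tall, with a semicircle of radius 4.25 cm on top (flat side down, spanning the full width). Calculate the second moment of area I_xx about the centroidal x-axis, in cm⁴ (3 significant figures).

Break the section into simple shapes (no overlaps), measuring from the bottom-left corner of the bounding box.
Rectangular body: 8.5 × 9.5, A = 80.75 cm², y = 4.75 cm, Ī = 607.31 cm⁴.
Semicircular cap: semicircle r = 4.25, A = 28.373 cm², y = 11.304 cm, Ī = 35.809 cm⁴.
Centroid: ȳ = ΣA·y / ΣA = 6.454 cm.
Transfer each piece to the centroidal x-axis using Ī + A·d² with d = y − 6.454:
  rectangular body: d = -1.704 cm → contributes +841.78 cm⁴
  semicircular cap: d = 4.8497 cm → contributes +703.13 cm⁴
Total I = 1544.9 cm⁴.

I_xx ≈ 1540 cm⁴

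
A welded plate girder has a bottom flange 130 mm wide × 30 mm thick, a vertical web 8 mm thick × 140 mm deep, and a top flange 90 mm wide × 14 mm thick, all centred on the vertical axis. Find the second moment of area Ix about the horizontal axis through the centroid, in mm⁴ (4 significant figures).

Split into non-overlapping primitives; take the origin at the lower-left of the bounding box.
Bottom plate: 130 × 30, A = 3 900 mm², y = 15 mm, Ī = 292 500 mm⁴.
Web plate: 8 × 140, A = 1 120 mm², y = 100 mm, Ī = 1 829 333 mm⁴.
Top plate: 90 × 14, A = 1 260 mm², y = 177 mm, Ī = 20 580 mm⁴.
Centroid: ȳ = ΣA·y / ΣA = 62.6624 mm.
Transfer each piece to the horizontal axis through the centroid using Ī + A·d² with d = y − 62.6624:
  bottom plate: d = -47.6624 mm → contributes +9 152 155 mm⁴
  web plate: d = 37.3376 mm → contributes +3 390 720 mm⁴
  top plate: d = 114.338 mm → contributes +16 492 663 mm⁴
Total I = 29 035 538 mm⁴.

Ix ≈ 2.904 × 10⁷ mm⁴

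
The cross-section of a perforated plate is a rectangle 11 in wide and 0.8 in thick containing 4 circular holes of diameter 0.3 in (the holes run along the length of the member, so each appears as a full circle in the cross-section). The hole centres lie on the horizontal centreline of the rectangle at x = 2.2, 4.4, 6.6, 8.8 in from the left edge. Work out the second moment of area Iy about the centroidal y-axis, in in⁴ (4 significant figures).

Iy ≈ 87.02 in⁴

Split into non-overlapping primitives; take the origin at the lower-left of the bounding box.
Plate: 11 × 0.8, A = 8.8 in², x = 5.5 in, Ī = 88.7333 in⁴.
Hole 1 (subtracted): ⌀0.3, A = 0.0706858 in², x = 2.2 in, Ī = 0.000397608 in⁴.
Hole 2 (subtracted): ⌀0.3, A = 0.0706858 in², x = 4.4 in, Ī = 0.000397608 in⁴.
Hole 3 (subtracted): ⌀0.3, A = 0.0706858 in², x = 6.6 in, Ī = 0.000397608 in⁴.
Hole 4 (subtracted): ⌀0.3, A = 0.0706858 in², x = 8.8 in, Ī = 0.000397608 in⁴.
By symmetry the centroid is at mid-width, x̄ = 5.5 in.
Transfer each piece to the centroidal y-axis using Ī + A·d² with d = x − 5.5:
  plate: d = 0 in → contributes +88.7333 in⁴
  hole 1: d = -3.3 in → contributes −0.770166 in⁴
  hole 2: d = -1.1 in → contributes −0.0859275 in⁴
  hole 3: d = 1.1 in → contributes −0.0859275 in⁴
  hole 4: d = 3.3 in → contributes −0.770166 in⁴
Total I = 87.0211 in⁴.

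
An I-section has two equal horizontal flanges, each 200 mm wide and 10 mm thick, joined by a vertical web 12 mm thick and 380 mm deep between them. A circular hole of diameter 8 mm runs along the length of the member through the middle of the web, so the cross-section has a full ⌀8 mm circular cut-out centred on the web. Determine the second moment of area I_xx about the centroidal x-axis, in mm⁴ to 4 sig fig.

I_xx ≈ 2.070 × 10⁸ mm⁴

Break the section into simple shapes (no overlaps), measuring from the bottom-left corner of the bounding box.
Bottom flange: 200 × 10, A = 2 000 mm², y = 5 mm, Ī = 16666.7 mm⁴.
Web: 12 × 380, A = 4 560 mm², y = 200 mm, Ī = 54 872 000 mm⁴.
Top flange: 200 × 10, A = 2 000 mm², y = 395 mm, Ī = 16666.7 mm⁴.
Hole (subtracted): ⌀8, A = 50.2655 mm², y = 200 mm, Ī = 201.062 mm⁴.
By symmetry the centroid is at mid-height, ȳ = 200 mm.
Transfer each piece to the centroidal x-axis using Ī + A·d² with d = y − 200:
  bottom flange: d = -195 mm → contributes +76 066 667 mm⁴
  web: d = 0 mm → contributes +54 872 000 mm⁴
  top flange: d = 195 mm → contributes +76 066 667 mm⁴
  hole: d = 0 mm → contributes −201.062 mm⁴
Total I = 207 005 132 mm⁴.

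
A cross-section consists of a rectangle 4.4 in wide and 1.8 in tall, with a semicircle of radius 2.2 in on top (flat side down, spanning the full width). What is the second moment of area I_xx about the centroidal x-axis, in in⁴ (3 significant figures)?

I_xx ≈ 17.8 in⁴

Treat the section as a set of non-overlapping primitives; coordinates are from the bounding-box lower-left.
Rectangular body: 4.4 × 1.8, A = 7.92 in², y = 0.9 in, Ī = 2.1384 in⁴.
Semicircular cap: semicircle r = 2.2, A = 7.6027 in², y = 2.7337 in, Ī = 2.5711 in⁴.
Centroid: ȳ = ΣA·y / ΣA = 1.7981 in.
Transfer each piece to the centroidal x-axis using Ī + A·d² with d = y − 1.7981:
  rectangular body: d = -0.89811 in → contributes +8.5267 in⁴
  semicircular cap: d = 0.9356 in → contributes +9.2261 in⁴
Total I = 17.753 in⁴.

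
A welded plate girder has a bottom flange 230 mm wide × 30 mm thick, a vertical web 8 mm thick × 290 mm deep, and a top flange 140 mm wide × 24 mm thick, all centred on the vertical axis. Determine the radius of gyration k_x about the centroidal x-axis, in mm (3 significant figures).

k_x ≈ 141 mm

Break the section into simple shapes (no overlaps), measuring from the bottom-left corner of the bounding box.
Bottom plate: 230 × 30, A = 6 900 mm², y = 15 mm, Ī = 517 500 mm⁴.
Web plate: 8 × 290, A = 2 320 mm², y = 175 mm, Ī = 16 259 333 mm⁴.
Top plate: 140 × 24, A = 3 360 mm², y = 332 mm, Ī = 161 280 mm⁴.
Centroid: ȳ = ΣA·y / ΣA = 129.17 mm.
Transfer each piece to the centroidal x-axis using Ī + A·d² with d = y − 129.17:
  bottom plate: d = -114.17 mm → contributes +90 465 233 mm⁴
  web plate: d = 45.825 mm → contributes +21 131 198 mm⁴
  top plate: d = 202.83 mm → contributes +138 385 057 mm⁴
Total I = 249 981 489 mm⁴.
Radius of gyration: k = √(I/A) = √(249 981 489 / 12 580) = 140.97 mm.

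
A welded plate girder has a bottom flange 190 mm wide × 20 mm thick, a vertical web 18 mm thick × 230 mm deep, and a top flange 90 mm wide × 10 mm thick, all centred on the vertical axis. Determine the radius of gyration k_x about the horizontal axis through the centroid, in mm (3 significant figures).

k_x ≈ 92.4 mm

Decompose the section into non-overlapping parts with the origin at the bottom-left of its bounding rectangle.
Bottom plate: 190 × 20, A = 3 800 mm², y = 10 mm, Ī = 126 667 mm⁴.
Web plate: 18 × 230, A = 4 140 mm², y = 135 mm, Ī = 18 250 500 mm⁴.
Top plate: 90 × 10, A = 900 mm², y = 255 mm, Ī = 7 500 mm⁴.
Centroid: ȳ = ΣA·y / ΣA = 93.484 mm.
Transfer each piece to the horizontal axis through the centroid using Ī + A·d² with d = y − 93.484:
  bottom plate: d = -83.484 mm → contributes +26 611 167 mm⁴
  web plate: d = 41.516 mm → contributes +25 386 058 mm⁴
  top plate: d = 161.52 mm → contributes +23 486 129 mm⁴
Total I = 75 483 354 mm⁴.
Radius of gyration: k = √(I/A) = √(75 483 354 / 8 840) = 92.406 mm.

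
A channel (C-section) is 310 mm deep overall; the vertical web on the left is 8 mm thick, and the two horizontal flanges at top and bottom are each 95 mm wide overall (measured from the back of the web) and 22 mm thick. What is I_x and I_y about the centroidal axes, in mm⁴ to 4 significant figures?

I_x ≈ 9.939 × 10⁷ mm⁴, I_y ≈ 5.823 × 10⁶ mm⁴

Treat the section as a set of non-overlapping primitives; coordinates are from the bounding-box lower-left.
Web: 8 × 310, A = 2 480 mm², y = 155 mm, Ī = 19 860 667 mm⁴.
Top flange (beyond web): 87 × 22, A = 1 914 mm², y = 299 mm, Ī = 77 198 mm⁴.
Bottom flange (beyond web): 87 × 22, A = 1 914 mm², y = 11 mm, Ī = 77 198 mm⁴.
By symmetry the centroid is at mid-height, ȳ = 155 mm.
Transfer each piece to the centroidal x-axis using Ī + A·d² with d = y − 155:
  web: d = 0 mm → contributes +19 860 667 mm⁴
  top flange (beyond web): d = 144 mm → contributes +39 765 902 mm⁴
  bottom flange (beyond web): d = -144 mm → contributes +39 765 902 mm⁴
Total I = 99 392 471 mm⁴.
For the y-axis: x̄ = 32.8253 mm.
Repeating about the centroidal y-axis gives I_y = 5 823 358 mm⁴.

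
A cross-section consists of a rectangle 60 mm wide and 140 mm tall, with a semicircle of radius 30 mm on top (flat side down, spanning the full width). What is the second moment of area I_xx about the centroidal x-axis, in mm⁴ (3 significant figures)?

I_xx ≈ 2.21 × 10⁷ mm⁴

Decompose the section into non-overlapping parts with the origin at the bottom-left of its bounding rectangle.
Rectangular body: 60 × 140, A = 8 400 mm², y = 70 mm, Ī = 13 720 000 mm⁴.
Semicircular cap: semicircle r = 30, A = 1413.7 mm², y = 152.73 mm, Ī = 88 903 mm⁴.
Centroid: ȳ = ΣA·y / ΣA = 81.918 mm.
Transfer each piece to the centroidal x-axis using Ī + A·d² with d = y − 81.918:
  rectangular body: d = -11.918 mm → contributes +14 913 131 mm⁴
  semicircular cap: d = 70.814 mm → contributes +7 178 232 mm⁴
Total I = 22 091 363 mm⁴.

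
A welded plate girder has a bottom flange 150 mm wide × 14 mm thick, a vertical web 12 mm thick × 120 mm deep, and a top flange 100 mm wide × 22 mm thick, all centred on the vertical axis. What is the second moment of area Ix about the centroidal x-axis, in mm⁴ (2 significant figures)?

Break the section into simple shapes (no overlaps), measuring from the bottom-left corner of the bounding box.
Bottom plate: 150 × 14, A = 2 100 mm², y = 7 mm, Ī = 34 300 mm⁴.
Web plate: 12 × 120, A = 1 440 mm², y = 74 mm, Ī = 1 728 000 mm⁴.
Top plate: 100 × 22, A = 2 200 mm², y = 145 mm, Ī = 88 733 mm⁴.
Centroid: ȳ = ΣA·y / ΣA = 76.7 mm.
Transfer each piece to the centroidal x-axis using Ī + A·d² with d = y − 76.7:
  bottom plate: d = -69.7 mm → contributes +10 236 391 mm⁴
  web plate: d = -2.7 mm → contributes +1 738 500 mm⁴
  top plate: d = 68.3 mm → contributes +10 351 387 mm⁴
Total I = 22 326 278 mm⁴.

Ix ≈ 2.2 × 10⁷ mm⁴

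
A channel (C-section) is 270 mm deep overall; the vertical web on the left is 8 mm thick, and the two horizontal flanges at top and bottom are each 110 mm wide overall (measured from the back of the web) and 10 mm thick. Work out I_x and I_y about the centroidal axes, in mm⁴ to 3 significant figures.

I_x ≈ 4.76 × 10⁷ mm⁴, I_y ≈ 4.95 × 10⁶ mm⁴

Break the section into simple shapes (no overlaps), measuring from the bottom-left corner of the bounding box.
Web: 8 × 270, A = 2 160 mm², y = 135 mm, Ī = 13 122 000 mm⁴.
Top flange (beyond web): 102 × 10, A = 1 020 mm², y = 265 mm, Ī = 8 500 mm⁴.
Bottom flange (beyond web): 102 × 10, A = 1 020 mm², y = 5 mm, Ī = 8 500 mm⁴.
By symmetry the centroid is at mid-height, ȳ = 135 mm.
Transfer each piece to the centroidal x-axis using Ī + A·d² with d = y − 135:
  web: d = 0 mm → contributes +13 122 000 mm⁴
  top flange (beyond web): d = 130 mm → contributes +17 246 500 mm⁴
  bottom flange (beyond web): d = -130 mm → contributes +17 246 500 mm⁴
Total I = 47 615 000 mm⁴.
For the y-axis: x̄ = 30.714 mm.
Repeating about the centroidal y-axis gives I_y = 4 953 857 mm⁴.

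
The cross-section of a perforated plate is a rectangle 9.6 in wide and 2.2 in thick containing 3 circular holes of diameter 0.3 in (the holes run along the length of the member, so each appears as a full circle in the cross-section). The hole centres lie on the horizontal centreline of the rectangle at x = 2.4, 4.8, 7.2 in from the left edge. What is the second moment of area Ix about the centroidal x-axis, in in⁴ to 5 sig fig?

Decompose the section into non-overlapping parts with the origin at the bottom-left of its bounding rectangle.
Plate: 9.6 × 2.2, A = 21.12 in², y = 1.1 in, Ī = 8.5184 in⁴.
Hole 1 (subtracted): ⌀0.3, A = 0.07068583 in², y = 1.1 in, Ī = 0.0003976078 in⁴.
Hole 2 (subtracted): ⌀0.3, A = 0.07068583 in², y = 1.1 in, Ī = 0.0003976078 in⁴.
Hole 3 (subtracted): ⌀0.3, A = 0.07068583 in², y = 1.1 in, Ī = 0.0003976078 in⁴.
By symmetry the centroid is at mid-height, ȳ = 1.1 in.
All pieces are centred on the centroidal x-axis, so I = ΣĪ (holes subtracted) = 8.517207 in⁴.

Ix ≈ 8.5172 in⁴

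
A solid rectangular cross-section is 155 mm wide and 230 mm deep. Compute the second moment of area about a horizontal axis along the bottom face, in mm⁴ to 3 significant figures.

The section: 155 × 230, A = 35 650 mm², y = 115 mm, Ī = 157 157 083 mm⁴.
Transfer it to a horizontal axis along the bottom face using Ī + A·d² with d = y − 0:
  the section: d = 115 mm → contributes +628 628 333 mm⁴
Total I = 628 628 333 mm⁴.

I_base ≈ 6.29 × 10⁸ mm⁴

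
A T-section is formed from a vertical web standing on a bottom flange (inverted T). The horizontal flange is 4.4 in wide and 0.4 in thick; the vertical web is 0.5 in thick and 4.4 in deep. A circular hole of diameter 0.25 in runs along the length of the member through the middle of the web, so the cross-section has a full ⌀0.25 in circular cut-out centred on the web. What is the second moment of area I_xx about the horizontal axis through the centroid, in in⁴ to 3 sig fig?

Break the section into simple shapes (no overlaps), measuring from the bottom-left corner of the bounding box.
Flange: 4.4 × 0.4, A = 1.76 in², y = 0.2 in, Ī = 0.023467 in⁴.
Web: 0.5 × 4.4, A = 2.2 in², y = 2.6 in, Ī = 3.5493 in⁴.
Hole (subtracted): ⌀0.25, A = 0.049087 in², y = 2.6 in, Ī = 0.00019175 in⁴.
Centroid: ȳ = ΣA·y / ΣA = 1.5199 in.
Transfer each piece to the horizontal axis through the centroid using Ī + A·d² with d = y − 1.5199:
  flange: d = -1.3199 in → contributes +3.0898 in⁴
  web: d = 1.0801 in → contributes +6.1157 in⁴
  hole: d = 1.0801 in → contributes −0.057453 in⁴
Total I = 9.1481 in⁴.

I_xx ≈ 9.15 in⁴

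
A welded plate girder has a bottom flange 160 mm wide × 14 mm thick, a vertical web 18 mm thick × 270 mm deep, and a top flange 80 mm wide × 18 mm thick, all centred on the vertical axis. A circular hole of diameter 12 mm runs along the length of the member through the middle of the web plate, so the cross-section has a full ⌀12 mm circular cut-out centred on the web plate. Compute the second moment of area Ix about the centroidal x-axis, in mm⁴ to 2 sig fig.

Break the section into simple shapes (no overlaps), measuring from the bottom-left corner of the bounding box.
Bottom plate: 160 × 14, A = 2 240 mm², y = 7 mm, Ī = 36 587 mm⁴.
Web plate: 18 × 270, A = 4 860 mm², y = 149 mm, Ī = 29 524 500 mm⁴.
Top plate: 80 × 18, A = 1 440 mm², y = 293 mm, Ī = 38 880 mm⁴.
Hole (subtracted): ⌀12, A = 113.1 mm², y = 149 mm, Ī = 1 018 mm⁴.
Centroid: ȳ = ΣA·y / ΣA = 135.9 mm.
Transfer each piece to the centroidal x-axis using Ī + A·d² with d = y − 135.9:
  bottom plate: d = -128.9 mm → contributes +37 232 213 mm⁴
  web plate: d = 13.14 mm → contributes +30 363 482 mm⁴
  top plate: d = 157.1 mm → contributes +35 596 260 mm⁴
  hole: d = 13.14 mm → contributes −20 542 mm⁴
Total I = 103 171 413 mm⁴.

Ix ≈ 1.0 × 10⁸ mm⁴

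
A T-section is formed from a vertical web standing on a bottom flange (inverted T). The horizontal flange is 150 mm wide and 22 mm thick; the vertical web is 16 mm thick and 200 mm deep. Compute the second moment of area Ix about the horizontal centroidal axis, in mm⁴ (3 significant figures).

Treat the section as a set of non-overlapping primitives; coordinates are from the bounding-box lower-left.
Flange: 150 × 22, A = 3 300 mm², y = 11 mm, Ī = 133 100 mm⁴.
Web: 16 × 200, A = 3 200 mm², y = 122 mm, Ī = 10 666 667 mm⁴.
Centroid: ȳ = ΣA·y / ΣA = 65.646 mm.
Transfer each piece to the horizontal centroidal axis using Ī + A·d² with d = y − 65.646:
  flange: d = -54.646 mm → contributes +9 987 567 mm⁴
  web: d = 56.354 mm → contributes +20 829 086 mm⁴
Total I = 30 816 653 mm⁴.

Ix ≈ 3.08 × 10⁷ mm⁴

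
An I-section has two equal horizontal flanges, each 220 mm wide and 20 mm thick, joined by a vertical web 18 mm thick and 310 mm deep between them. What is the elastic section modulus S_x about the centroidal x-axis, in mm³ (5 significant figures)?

Decompose the section into non-overlapping parts with the origin at the bottom-left of its bounding rectangle.
Bottom flange: 220 × 20, A = 4 400 mm², y = 10 mm, Ī = 146666.7 mm⁴.
Web: 18 × 310, A = 5 580 mm², y = 175 mm, Ī = 44 686 500 mm⁴.
Top flange: 220 × 20, A = 4 400 mm², y = 340 mm, Ī = 146666.7 mm⁴.
By symmetry the centroid is at mid-height, ȳ = 175 mm.
Transfer each piece to the centroidal x-axis using Ī + A·d² with d = y − 175:
  bottom flange: d = -165 mm → contributes +119 936 667 mm⁴
  web: d = 0 mm → contributes +44 686 500 mm⁴
  top flange: d = 165 mm → contributes +119 936 667 mm⁴
Total I = 284 559 833 mm⁴.
Extreme fibre distance c = 175 mm; S = I/c = 1 626 056 mm³.

S_x ≈ 1.6261 × 10⁶ mm³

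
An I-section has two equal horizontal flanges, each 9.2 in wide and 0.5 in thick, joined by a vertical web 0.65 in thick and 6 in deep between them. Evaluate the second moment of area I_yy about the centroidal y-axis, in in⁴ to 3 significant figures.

Decompose the section into non-overlapping parts with the origin at the bottom-left of its bounding rectangle.
Bottom flange: 9.2 × 0.5, A = 4.6 in², x = 4.6 in, Ī = 32.445 in⁴.
Web: 0.65 × 6, A = 3.9 in², x = 4.6 in, Ī = 0.13731 in⁴.
Top flange: 9.2 × 0.5, A = 4.6 in², x = 4.6 in, Ī = 32.445 in⁴.
By symmetry the centroid is at mid-width, x̄ = 4.6 in.
All pieces are centred on the centroidal y-axis, so I = ΣĪ = 65.028 in⁴.

I_yy ≈ 65.0 in⁴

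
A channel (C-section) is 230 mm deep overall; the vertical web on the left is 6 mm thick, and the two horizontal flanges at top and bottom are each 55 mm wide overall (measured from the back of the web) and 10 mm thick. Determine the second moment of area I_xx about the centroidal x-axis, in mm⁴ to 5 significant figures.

I_xx ≈ 1.7950 × 10⁷ mm⁴

Decompose the section into non-overlapping parts with the origin at the bottom-left of its bounding rectangle.
Web: 6 × 230, A = 1 380 mm², y = 115 mm, Ī = 6 083 500 mm⁴.
Top flange (beyond web): 49 × 10, A = 490 mm², y = 225 mm, Ī = 4083.333 mm⁴.
Bottom flange (beyond web): 49 × 10, A = 490 mm², y = 5 mm, Ī = 4083.333 mm⁴.
By symmetry the centroid is at mid-height, ȳ = 115 mm.
Transfer each piece to the centroidal x-axis using Ī + A·d² with d = y − 115:
  web: d = 0 mm → contributes +6 083 500 mm⁴
  top flange (beyond web): d = 110 mm → contributes +5 933 083 mm⁴
  bottom flange (beyond web): d = -110 mm → contributes +5 933 083 mm⁴
Total I = 17 949 667 mm⁴.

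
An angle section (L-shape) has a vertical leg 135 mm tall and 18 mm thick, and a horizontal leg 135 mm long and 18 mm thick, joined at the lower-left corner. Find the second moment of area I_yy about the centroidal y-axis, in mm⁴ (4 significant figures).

Break the section into simple shapes (no overlaps), measuring from the bottom-left corner of the bounding box.
Vertical leg: 18 × 135, A = 2 430 mm², x = 9 mm, Ī = 65 610 mm⁴.
Horizontal leg (remainder): 117 × 18, A = 2 106 mm², x = 76.5 mm, Ī = 2 402 420 mm⁴.
Centroid: x̄ = ΣA·x / ΣA = 40.3393 mm.
Transfer each piece to the centroidal y-axis using Ī + A·d² with d = x − 40.3393:
  vertical leg: d = -31.3393 mm → contributes +2 452 237 mm⁴
  horizontal leg (remainder): d = 36.1607 mm → contributes +5 156 219 mm⁴
Total I = 7 608 456 mm⁴.

I_yy ≈ 7.608 × 10⁶ mm⁴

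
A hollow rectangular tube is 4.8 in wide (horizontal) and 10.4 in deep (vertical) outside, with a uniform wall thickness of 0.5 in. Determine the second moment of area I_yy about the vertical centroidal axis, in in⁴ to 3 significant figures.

I_yy ≈ 52.9 in⁴

Split into non-overlapping primitives; take the origin at the lower-left of the bounding box.
Outer rectangle: 4.8 × 10.4, A = 49.92 in², x = 2.4 in, Ī = 95.846 in⁴.
Inner void (subtracted): 3.8 × 9.4, A = 35.72 in², x = 2.4 in, Ī = 42.983 in⁴.
By symmetry the centroid is at mid-width, x̄ = 2.4 in.
All pieces are centred on the vertical centroidal axis, so I = ΣĪ (holes subtracted) = 52.863 in⁴.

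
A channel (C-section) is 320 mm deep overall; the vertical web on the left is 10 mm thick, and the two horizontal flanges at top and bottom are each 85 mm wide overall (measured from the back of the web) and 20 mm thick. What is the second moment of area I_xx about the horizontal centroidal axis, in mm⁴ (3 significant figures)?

Split into non-overlapping primitives; take the origin at the lower-left of the bounding box.
Web: 10 × 320, A = 3 200 mm², y = 160 mm, Ī = 27 306 667 mm⁴.
Top flange (beyond web): 75 × 20, A = 1 500 mm², y = 310 mm, Ī = 50 000 mm⁴.
Bottom flange (beyond web): 75 × 20, A = 1 500 mm², y = 10 mm, Ī = 50 000 mm⁴.
By symmetry the centroid is at mid-height, ȳ = 160 mm.
Transfer each piece to the horizontal centroidal axis using Ī + A·d² with d = y − 160:
  web: d = 0 mm → contributes +27 306 667 mm⁴
  top flange (beyond web): d = 150 mm → contributes +33 800 000 mm⁴
  bottom flange (beyond web): d = -150 mm → contributes +33 800 000 mm⁴
Total I = 94 906 667 mm⁴.

I_xx ≈ 9.49 × 10⁷ mm⁴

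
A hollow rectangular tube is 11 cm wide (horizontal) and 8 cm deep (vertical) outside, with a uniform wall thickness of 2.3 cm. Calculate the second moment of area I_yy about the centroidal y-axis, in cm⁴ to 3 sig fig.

Break the section into simple shapes (no overlaps), measuring from the bottom-left corner of the bounding box.
Outer rectangle: 11 × 8, A = 88 cm², x = 5.5 cm, Ī = 887.33 cm⁴.
Inner void (subtracted): 6.4 × 3.4, A = 21.76 cm², x = 5.5 cm, Ī = 74.274 cm⁴.
By symmetry the centroid is at mid-width, x̄ = 5.5 cm.
All pieces are centred on the centroidal y-axis, so I = ΣĪ (holes subtracted) = 813.06 cm⁴.

I_yy ≈ 813 cm⁴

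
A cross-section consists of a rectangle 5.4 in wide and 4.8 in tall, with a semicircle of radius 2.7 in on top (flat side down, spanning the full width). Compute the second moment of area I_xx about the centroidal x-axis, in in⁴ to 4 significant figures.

Treat the section as a set of non-overlapping primitives; coordinates are from the bounding-box lower-left.
Rectangular body: 5.4 × 4.8, A = 25.92 in², y = 2.4 in, Ī = 49.7664 in⁴.
Semicircular cap: semicircle r = 2.7, A = 11.4511 in², y = 5.94592 in, Ī = 5.83293 in⁴.
Centroid: ȳ = ΣA·y / ΣA = 3.48653 in.
Transfer each piece to the centroidal x-axis using Ī + A·d² with d = y − 3.48653:
  rectangular body: d = -1.08653 in → contributes +80.3659 in⁴
  semicircular cap: d = 2.45939 in → contributes +75.0961 in⁴
Total I = 155.462 in⁴.

I_xx ≈ 155.5 in⁴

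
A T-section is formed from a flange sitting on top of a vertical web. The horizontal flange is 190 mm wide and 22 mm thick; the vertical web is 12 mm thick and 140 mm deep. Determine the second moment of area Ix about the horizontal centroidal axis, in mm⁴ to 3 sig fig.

Break the section into simple shapes (no overlaps), measuring from the bottom-left corner of the bounding box.
Flange: 190 × 22, A = 4 180 mm², y = 151 mm, Ī = 168 593 mm⁴.
Web: 12 × 140, A = 1 680 mm², y = 70 mm, Ī = 2 744 000 mm⁴.
Centroid: ȳ = ΣA·y / ΣA = 127.78 mm.
Transfer each piece to the horizontal centroidal axis using Ī + A·d² with d = y − 127.78:
  flange: d = 23.222 mm → contributes +2 422 675 mm⁴
  web: d = -57.778 mm → contributes +8 352 370 mm⁴
Total I = 10 775 045 mm⁴.

Ix ≈ 1.08 × 10⁷ mm⁴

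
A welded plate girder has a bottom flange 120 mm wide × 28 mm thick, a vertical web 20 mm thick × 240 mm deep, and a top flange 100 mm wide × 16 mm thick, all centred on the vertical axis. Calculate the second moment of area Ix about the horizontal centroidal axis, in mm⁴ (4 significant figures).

Treat the section as a set of non-overlapping primitives; coordinates are from the bounding-box lower-left.
Bottom plate: 120 × 28, A = 3 360 mm², y = 14 mm, Ī = 219 520 mm⁴.
Web plate: 20 × 240, A = 4 800 mm², y = 148 mm, Ī = 23 040 000 mm⁴.
Top plate: 100 × 16, A = 1 600 mm², y = 276 mm, Ī = 34133.3 mm⁴.
Centroid: ȳ = ΣA·y / ΣA = 122.852 mm.
Transfer each piece to the horizontal centroidal axis using Ī + A·d² with d = y − 122.852:
  bottom plate: d = -108.852 mm → contributes +40 031 682 mm⁴
  web plate: d = 25.1475 mm → contributes +26 075 514 mm⁴
  top plate: d = 153.148 mm → contributes +37 560 804 mm⁴
Total I = 103 668 001 mm⁴.

Ix ≈ 1.037 × 10⁸ mm⁴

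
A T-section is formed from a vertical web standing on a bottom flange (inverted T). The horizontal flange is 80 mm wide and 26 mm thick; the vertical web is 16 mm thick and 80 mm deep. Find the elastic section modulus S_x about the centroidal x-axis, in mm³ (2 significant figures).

S_x ≈ 4.2 × 10⁴ mm³

Break the section into simple shapes (no overlaps), measuring from the bottom-left corner of the bounding box.
Flange: 80 × 26, A = 2 080 mm², y = 13 mm, Ī = 117 173 mm⁴.
Web: 16 × 80, A = 1 280 mm², y = 66 mm, Ī = 682 667 mm⁴.
Centroid: ȳ = ΣA·y / ΣA = 33.19 mm.
Transfer each piece to the centroidal x-axis using Ī + A·d² with d = y − 33.19:
  flange: d = -20.19 mm → contributes +965 096 mm⁴
  web: d = 32.81 mm → contributes +2 060 542 mm⁴
Total I = 3 025 638 mm⁴.
Extreme fibre distance c = 72.81 mm; S = I/c = 41 556 mm³.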